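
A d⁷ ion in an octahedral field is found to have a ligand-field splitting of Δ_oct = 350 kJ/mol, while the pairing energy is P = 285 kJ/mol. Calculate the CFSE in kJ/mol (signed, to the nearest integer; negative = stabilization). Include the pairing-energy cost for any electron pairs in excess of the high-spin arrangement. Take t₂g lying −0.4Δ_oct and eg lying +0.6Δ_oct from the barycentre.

Δ_oct > P, so pairing is preferred: the ground state is low-spin.
Configuration: t₂g⁶ eg¹.
Orbital CFSE = -1.8Δ_oct = -1.8 × 350 = -630 kJ/mol.
Excess pairs vs high-spin: 3 − 2 = 1; pairing cost = +285 kJ/mol.
Net CFSE = -630 + 285 = -345 kJ/mol.

-345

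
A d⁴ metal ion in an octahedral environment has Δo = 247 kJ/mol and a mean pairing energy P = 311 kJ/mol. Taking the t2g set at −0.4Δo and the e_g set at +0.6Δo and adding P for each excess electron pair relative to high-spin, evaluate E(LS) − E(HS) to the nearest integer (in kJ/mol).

High-spin d⁴ fills as t2g^3 e_g^1 with CFSE 3(−0.4) + 1(+0.6) = -0.6Δo = -148 kJ/mol.
For low-spin the configuration is t2g^4 e_g^0: orbital energy -1.6 × 247 = -395 kJ/mol, and 1 additional pair relative to high-spin adds 311 kJ/mol, giving -84 kJ/mol.
The difference is -84 − (-148) = 64 kJ/mol, so high-spin lies lower.

64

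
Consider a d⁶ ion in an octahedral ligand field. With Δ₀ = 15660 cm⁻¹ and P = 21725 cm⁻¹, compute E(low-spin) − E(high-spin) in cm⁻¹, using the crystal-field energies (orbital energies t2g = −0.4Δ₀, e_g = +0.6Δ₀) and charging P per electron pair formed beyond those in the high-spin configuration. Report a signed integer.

12130

In the high-spin limit (t2g^4 e_g^2) the orbital term is -0.4Δ₀ = -6264 cm⁻¹, with no excess pairing.
Low-spin t2g^6 e_g^0 gives -2.4Δ₀ = -37584 cm⁻¹, but forming 2 extra pairs costs 2P = 43450 cm⁻¹, so E(LS) = -37584 + 43450 = 5866 cm⁻¹.
E(LS) − E(HS) = 5866 − (-6264) = 12130 cm⁻¹.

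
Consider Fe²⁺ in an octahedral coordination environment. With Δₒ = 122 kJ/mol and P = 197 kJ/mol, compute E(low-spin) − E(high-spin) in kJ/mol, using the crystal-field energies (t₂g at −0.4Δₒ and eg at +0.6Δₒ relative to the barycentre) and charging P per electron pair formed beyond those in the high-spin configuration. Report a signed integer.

150

Group 8 minus oxidation state +2 gives a d⁶ configuration for Fe²⁺.
High-spin d⁶ fills as t₂g⁴ eg² with CFSE 4(−0.4) + 2(+0.6) = -0.4Δₒ = -49 kJ/mol.
Low-spin t₂g⁶ eg⁰ gives -2.4Δₒ = -293 kJ/mol, but forming 2 extra pairs costs 2P = 394 kJ/mol, so E(LS) = -293 + 394 = 101 kJ/mol.
E(LS) − E(HS) = 101 − (-49) = 150 kJ/mol.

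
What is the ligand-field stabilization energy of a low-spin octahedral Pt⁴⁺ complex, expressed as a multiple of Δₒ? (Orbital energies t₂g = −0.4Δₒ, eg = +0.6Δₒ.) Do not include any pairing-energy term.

-2.4 Δₒ

Group 10 minus oxidation state +4 gives a d⁶ configuration for Pt⁴⁺.
Configuration: t₂g⁶ eg⁰.
CFSE = 6(-0.4Δₒ) + 0(0.6Δₒ) = -2.4Δₒ + 0.0Δₒ = -2.4Δₒ.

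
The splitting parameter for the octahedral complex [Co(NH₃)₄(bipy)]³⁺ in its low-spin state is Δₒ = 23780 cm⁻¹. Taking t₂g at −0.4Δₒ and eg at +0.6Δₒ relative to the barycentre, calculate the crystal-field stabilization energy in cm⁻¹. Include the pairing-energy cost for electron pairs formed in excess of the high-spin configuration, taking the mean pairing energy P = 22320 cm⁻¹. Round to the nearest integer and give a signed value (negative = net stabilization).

Ligand charges: 4×(+0) from NH₃ and 1×(+0) from bipy sum to +0; with overall charge +3, Co is +3.
Group 9 minus oxidation state +3 gives a d⁶ configuration for Co³⁺.
The d⁶ electrons fill as t₂g⁶ eg⁰.
CFSE(orbital) = 6×(-0.4Δₒ) + 0×(0.6Δₒ) = -2.4Δₒ; with Δₒ = 23780 cm⁻¹ that is -57072 cm⁻¹.
High-spin d⁶ would be t₂g⁴ eg² with 1 pair; low-spin has 3, so 2 excess pairs cost +2P = +44640 cm⁻¹.
Combining: -57072 + 44640 = -12432 cm⁻¹.

-12432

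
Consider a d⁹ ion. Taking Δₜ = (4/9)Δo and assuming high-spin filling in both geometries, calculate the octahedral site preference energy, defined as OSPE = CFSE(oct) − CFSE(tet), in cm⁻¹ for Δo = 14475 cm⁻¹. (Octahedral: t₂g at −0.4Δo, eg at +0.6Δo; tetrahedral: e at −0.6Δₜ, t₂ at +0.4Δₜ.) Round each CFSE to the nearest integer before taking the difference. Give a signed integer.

Octahedral (high-spin): t2g^6 e_g^3, CFSE = 6(−0.4) + 3(+0.6) = -0.6Δo = -0.6 × 14475 = -8685 cm⁻¹.
Tetrahedral: e^4 t2^5, CFSE = 4(−0.6) + 5(+0.4) = -0.4Δₜ = -0.4 × (4/9) × 14475 = -2573 cm⁻¹.
Subtracting, OSPE = -8685 − (-2573) = -6112 cm⁻¹.

-6112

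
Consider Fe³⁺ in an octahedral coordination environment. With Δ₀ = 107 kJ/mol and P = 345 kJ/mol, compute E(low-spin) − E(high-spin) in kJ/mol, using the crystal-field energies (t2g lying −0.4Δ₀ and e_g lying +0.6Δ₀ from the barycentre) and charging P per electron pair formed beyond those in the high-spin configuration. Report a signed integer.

Group 8 minus oxidation state +3 gives a d⁵ configuration for Fe³⁺.
High-spin d⁵ fills as t2g^3 e_g^2 with CFSE 3(−0.4) + 2(+0.6) = 0.0Δ₀ = 0 kJ/mol.
Low-spin t2g^5 e_g^0 gives -2.0Δ₀ = -214 kJ/mol, but forming 2 extra pairs costs 2P = 690 kJ/mol, so E(LS) = -214 + 690 = 476 kJ/mol.
E(LS) − E(HS) = 476 − (0) = 476 kJ/mol.

476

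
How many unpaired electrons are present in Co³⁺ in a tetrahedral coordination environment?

4

Co sits in group 9; removing 3 electrons leaves Co³⁺ with 9 − 3 = 6 d electrons.
Tetrahedral fields are weak (Δₜ ≈ 4/9 Δₒ), so electrons fill high-spin.
Configuration: e^3 t2^3, giving 4 unpaired electrons.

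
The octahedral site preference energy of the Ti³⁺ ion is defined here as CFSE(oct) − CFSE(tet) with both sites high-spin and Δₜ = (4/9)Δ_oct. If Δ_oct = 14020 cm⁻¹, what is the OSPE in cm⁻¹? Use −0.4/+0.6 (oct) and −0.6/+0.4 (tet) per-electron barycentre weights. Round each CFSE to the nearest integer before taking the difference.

-1869

Ti is in group 4, so Ti³⁺ is d¹ (4 − 3 = 1).
Octahedral (high-spin): t2g^1 e_g^0, CFSE = 1(−0.4) + 0(+0.6) = -0.4Δ_oct = -0.4 × 14020 = -5608 cm⁻¹.
In a tetrahedral site the filling is e^1 t2^0: CFSE(tet) = -0.6Δₜ = -0.6 × (4/9)(14020) = -3739 cm⁻¹.
Subtracting, OSPE = -5608 − (-3739) = -1869 cm⁻¹.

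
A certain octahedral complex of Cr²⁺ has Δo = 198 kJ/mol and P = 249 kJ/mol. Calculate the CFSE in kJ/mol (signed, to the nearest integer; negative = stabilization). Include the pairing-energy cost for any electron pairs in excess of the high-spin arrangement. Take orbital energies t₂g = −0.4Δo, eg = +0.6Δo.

Cr²⁺: group 6, so d-count = 6 − 2 = 4.
With Δo < P the complex is high-spin.
Filling d⁴ accordingly: t₂g³ eg¹.
Orbital CFSE = -0.6Δo = -0.6 × 198 = -119 kJ/mol.
High-spin has no excess pairs, so no pairing correction applies.

-119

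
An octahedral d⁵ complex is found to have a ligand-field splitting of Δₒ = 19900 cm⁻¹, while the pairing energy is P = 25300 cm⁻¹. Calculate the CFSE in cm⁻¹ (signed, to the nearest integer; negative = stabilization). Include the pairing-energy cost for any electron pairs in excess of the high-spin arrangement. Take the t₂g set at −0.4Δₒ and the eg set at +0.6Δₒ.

Since Δₒ = 19900 cm⁻¹ < P = 25300 cm⁻¹, the complex adopts the high-spin configuration.
That gives t₂g³ eg².
Orbital CFSE = 0.0Δₒ = 0.0 × 19900 = 0 cm⁻¹.
High-spin has no excess pairs, so no pairing correction applies.

0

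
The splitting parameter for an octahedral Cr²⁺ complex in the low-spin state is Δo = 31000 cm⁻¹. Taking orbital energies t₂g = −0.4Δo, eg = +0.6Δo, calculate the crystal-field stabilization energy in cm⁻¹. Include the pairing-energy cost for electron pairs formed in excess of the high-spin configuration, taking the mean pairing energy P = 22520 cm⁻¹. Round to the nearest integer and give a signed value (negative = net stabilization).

-27080

Cr sits in group 6; removing 2 electrons leaves Cr²⁺ with 6 − 2 = 4 d electrons.
Configuration: t₂g⁴ eg⁰.
CFSE(orbital) = 4×(-0.4Δo) + 0×(0.6Δo) = -1.6Δo; with Δo = 31000 cm⁻¹ that is -49600 cm⁻¹.
High-spin d⁴ would be t₂g³ eg¹ with 0 pairs; low-spin has 1, so 1 excess pair costs +1P = +22520 cm⁻¹.
Overall CFSE = -49600 + 22520 = -27080 cm⁻¹.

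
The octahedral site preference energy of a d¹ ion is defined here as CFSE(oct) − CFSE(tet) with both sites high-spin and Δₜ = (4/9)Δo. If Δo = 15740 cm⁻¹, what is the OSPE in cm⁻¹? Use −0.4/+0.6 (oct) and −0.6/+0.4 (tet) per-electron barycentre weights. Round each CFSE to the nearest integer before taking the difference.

-2099

In an octahedral site d¹ (HS) is t2g^1 e_g^0, giving CFSE(oct) = -0.4Δo = -6296 cm⁻¹.
In a tetrahedral site the filling is e^1 t2^0: CFSE(tet) = -0.6Δₜ = -0.6 × (4/9)(15740) = -4197 cm⁻¹.
OSPE = CFSE(oct) − CFSE(tet) = -6296 − (-4197) = -2099 cm⁻¹.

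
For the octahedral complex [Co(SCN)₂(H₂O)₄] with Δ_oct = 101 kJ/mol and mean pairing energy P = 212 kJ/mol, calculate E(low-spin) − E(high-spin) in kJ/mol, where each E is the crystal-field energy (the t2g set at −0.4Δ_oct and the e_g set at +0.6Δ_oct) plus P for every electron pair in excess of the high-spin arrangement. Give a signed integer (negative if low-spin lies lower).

Ligand charges: 2×(-1) from SCN⁻ and 4×(+0) from H₂O sum to -2; with overall charge +0, Co is +2.
Group 9 minus oxidation state +2 gives a d⁷ configuration for Co²⁺.
High-spin d⁷ fills as t2g^5 e_g^2 with CFSE 5(−0.4) + 2(+0.6) = -0.8Δ_oct = -81 kJ/mol.
Low-spin: t2g^6 e_g^1, orbital CFSE = -1.8Δ_oct = -182 kJ/mol; plus 1 excess pair × P = +212 kJ/mol; total 30 kJ/mol.
Thus E(LS) − E(HS) = 111 kJ/mol.

111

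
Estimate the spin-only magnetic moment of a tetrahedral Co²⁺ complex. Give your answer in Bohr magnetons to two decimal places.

Group 9 minus oxidation state +2 gives a d⁷ configuration for Co²⁺.
With tetrahedral geometry the complex is necessarily high-spin.
Configuration: e^4 t2^3 → 3 unpaired electrons.
μ(spin-only) = √[3(3+2)] = √15 ≈ 3.87 Bohr magnetons.

3.87 Bohr magnetons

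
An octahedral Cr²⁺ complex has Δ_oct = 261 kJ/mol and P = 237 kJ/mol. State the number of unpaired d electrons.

Cr sits in group 6; removing 2 electrons leaves Cr²⁺ with 6 − 2 = 4 d electrons.
Since Δ_oct = 261 kJ/mol > P = 237 kJ/mol, the complex adopts the low-spin configuration.
That gives t₂g⁴ eg⁰.
Unpaired electrons: 2.

2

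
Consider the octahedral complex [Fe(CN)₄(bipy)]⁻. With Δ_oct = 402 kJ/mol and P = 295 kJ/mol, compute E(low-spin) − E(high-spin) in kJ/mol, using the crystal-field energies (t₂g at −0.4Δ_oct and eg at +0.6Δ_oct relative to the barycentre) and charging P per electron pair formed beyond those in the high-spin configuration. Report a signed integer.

Ligand charges: 4×(-1) from CN⁻ and 1×(+0) from bipy sum to -4; with overall charge -1, Fe is +3.
Fe³⁺: group 8, so d-count = 8 − 3 = 5.
In the high-spin limit (t₂g³ eg²) the orbital term is 0.0Δ_oct = 0 kJ/mol, with no excess pairing.
Low-spin: t₂g⁵ eg⁰, orbital CFSE = -2.0Δ_oct = -804 kJ/mol; plus 2 excess pairs × P = +590 kJ/mol; total -214 kJ/mol.
E(LS) − E(HS) = -214 − (0) = -214 kJ/mol.

-214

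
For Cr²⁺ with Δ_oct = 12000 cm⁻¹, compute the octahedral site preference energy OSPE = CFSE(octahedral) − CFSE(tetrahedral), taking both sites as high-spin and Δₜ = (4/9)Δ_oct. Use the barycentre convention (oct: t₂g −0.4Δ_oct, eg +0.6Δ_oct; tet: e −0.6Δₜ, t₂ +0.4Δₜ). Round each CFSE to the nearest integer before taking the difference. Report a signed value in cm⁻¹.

Cr is in group 6, so Cr²⁺ is d⁴ (6 − 2 = 4).
Octahedral (high-spin): t₂g³ eg¹, CFSE = 3(−0.4) + 1(+0.6) = -0.6Δ_oct = -0.6 × 12000 = -7200 cm⁻¹.
Tetrahedral: e² t₂², CFSE = 2(−0.6) + 2(+0.4) = -0.4Δₜ = -0.4 × (4/9) × 12000 = -2133 cm⁻¹.
OSPE = -7200 − (-2133) = -5067 cm⁻¹.

-5067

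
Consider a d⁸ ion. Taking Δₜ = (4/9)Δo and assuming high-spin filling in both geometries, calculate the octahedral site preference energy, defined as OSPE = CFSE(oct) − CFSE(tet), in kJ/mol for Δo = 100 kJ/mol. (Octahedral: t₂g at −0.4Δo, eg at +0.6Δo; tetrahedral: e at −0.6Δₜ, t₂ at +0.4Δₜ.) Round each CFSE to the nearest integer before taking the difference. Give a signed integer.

-84

Octahedral high-spin t2g^6 e_g^2: CFSE = -1.2 × 100 = -120 kJ/mol.
Tetrahedral e^4 t2^4 gives -0.8Δₜ = -0.8 × (4/9) × 100 = -36 kJ/mol.
OSPE = -120 − (-36) = -84 kJ/mol.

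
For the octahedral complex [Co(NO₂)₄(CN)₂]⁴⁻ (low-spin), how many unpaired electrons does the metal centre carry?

1

Ligand charges: 4×(-1) from NO₂⁻ and 2×(-1) from CN⁻ sum to -6; with overall charge -4, Co is +2.
Co²⁺: group 9, so d-count = 9 − 2 = 7.
Configuration: t2g^6 e_g^1, giving 1 unpaired electron.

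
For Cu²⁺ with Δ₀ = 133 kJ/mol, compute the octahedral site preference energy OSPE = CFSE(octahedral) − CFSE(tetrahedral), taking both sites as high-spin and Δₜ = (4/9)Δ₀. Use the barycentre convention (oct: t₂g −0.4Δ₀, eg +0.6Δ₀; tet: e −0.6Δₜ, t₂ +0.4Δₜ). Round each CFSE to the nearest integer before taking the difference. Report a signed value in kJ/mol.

Cu²⁺: group 11, so d-count = 11 − 2 = 9.
Octahedral (high-spin): t2g^6 e_g^3, CFSE = 6(−0.4) + 3(+0.6) = -0.6Δ₀ = -0.6 × 133 = -80 kJ/mol.
Tetrahedral e^4 t2^5 gives -0.4Δₜ = -0.4 × (4/9) × 133 = -24 kJ/mol.
OSPE = CFSE(oct) − CFSE(tet) = -80 − (-24) = -56 kJ/mol.

-56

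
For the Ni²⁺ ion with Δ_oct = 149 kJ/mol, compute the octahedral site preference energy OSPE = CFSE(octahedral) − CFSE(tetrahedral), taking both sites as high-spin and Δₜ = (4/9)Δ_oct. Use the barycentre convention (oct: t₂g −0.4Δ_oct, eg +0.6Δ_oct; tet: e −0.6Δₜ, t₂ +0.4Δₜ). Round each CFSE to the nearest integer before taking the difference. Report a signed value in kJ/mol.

-126

Ni²⁺: group 10, so d-count = 10 − 2 = 8.
In an octahedral site d⁸ (HS) is t₂g⁶ eg², giving CFSE(oct) = -1.2Δ_oct = -179 kJ/mol.
Tetrahedral: e⁴ t₂⁴, CFSE = 4(−0.6) + 4(+0.4) = -0.8Δₜ = -0.8 × (4/9) × 149 = -53 kJ/mol.
OSPE = CFSE(oct) − CFSE(tet) = -179 − (-53) = -126 kJ/mol.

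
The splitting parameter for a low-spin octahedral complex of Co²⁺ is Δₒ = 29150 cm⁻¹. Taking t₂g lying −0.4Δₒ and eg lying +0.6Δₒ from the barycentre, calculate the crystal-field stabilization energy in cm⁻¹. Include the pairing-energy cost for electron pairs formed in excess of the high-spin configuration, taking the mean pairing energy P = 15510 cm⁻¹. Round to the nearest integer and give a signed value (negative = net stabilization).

-36960

Group 9 minus oxidation state +2 gives a d⁷ configuration for Co²⁺.
Configuration: t₂g⁶ eg¹.
CFSE(orbital) = 6×(-0.4Δₒ) + 1×(0.6Δₒ) = -1.8Δₒ; with Δₒ = 29150 cm⁻¹ that is -52470 cm⁻¹.
High-spin d⁷ would be t₂g⁵ eg² with 2 pairs; low-spin has 3, so 1 excess pair costs +1P = +15510 cm⁻¹.
Overall CFSE = -52470 + 15510 = -36960 cm⁻¹.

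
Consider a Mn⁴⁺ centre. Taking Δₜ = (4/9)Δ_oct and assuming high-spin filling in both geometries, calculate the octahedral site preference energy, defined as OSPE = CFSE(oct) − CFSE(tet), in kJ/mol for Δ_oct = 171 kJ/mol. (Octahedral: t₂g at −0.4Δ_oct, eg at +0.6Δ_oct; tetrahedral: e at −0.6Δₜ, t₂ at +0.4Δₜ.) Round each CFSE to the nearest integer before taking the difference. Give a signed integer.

Mn⁴⁺: group 7, so d-count = 7 − 4 = 3.
Octahedral high-spin t₂g³ eg⁰: CFSE = -1.2 × 171 = -205 kJ/mol.
Tetrahedral: e² t₂¹, CFSE = 2(−0.6) + 1(+0.4) = -0.8Δₜ = -0.8 × (4/9) × 171 = -61 kJ/mol.
OSPE = -205 − (-61) = -144 kJ/mol.

-144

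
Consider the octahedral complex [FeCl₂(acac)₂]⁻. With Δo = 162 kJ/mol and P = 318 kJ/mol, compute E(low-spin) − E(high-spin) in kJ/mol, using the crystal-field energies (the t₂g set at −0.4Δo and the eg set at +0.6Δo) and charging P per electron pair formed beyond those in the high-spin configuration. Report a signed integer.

312

Ligand charges: 2×(-1) from Cl⁻ and 2×(-1) from acac⁻ sum to -4; with overall charge -1, Fe is +3.
Fe is in group 8, so Fe³⁺ is d⁵ (8 − 3 = 5).
High-spin d⁵ fills as t₂g³ eg² with CFSE 3(−0.4) + 2(+0.6) = 0.0Δo = 0 kJ/mol.
Low-spin t₂g⁵ eg⁰ gives -2.0Δo = -324 kJ/mol, but forming 2 extra pairs costs 2P = 636 kJ/mol, so E(LS) = -324 + 636 = 312 kJ/mol.
E(LS) − E(HS) = 312 − (0) = 312 kJ/mol.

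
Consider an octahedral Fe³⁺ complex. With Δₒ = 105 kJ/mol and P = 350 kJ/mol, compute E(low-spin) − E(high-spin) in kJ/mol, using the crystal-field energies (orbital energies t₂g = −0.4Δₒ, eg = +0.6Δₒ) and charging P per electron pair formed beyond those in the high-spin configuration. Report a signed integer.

490

Fe sits in group 8; removing 3 electrons leaves Fe³⁺ with 8 − 3 = 5 d electrons.
High-spin: t₂g³ eg², CFSE = 0.0Δₒ = 0 kJ/mol.
Low-spin: t₂g⁵ eg⁰, orbital CFSE = -2.0Δₒ = -210 kJ/mol; plus 2 excess pairs × P = +700 kJ/mol; total 490 kJ/mol.
Thus E(LS) − E(HS) = 490 kJ/mol.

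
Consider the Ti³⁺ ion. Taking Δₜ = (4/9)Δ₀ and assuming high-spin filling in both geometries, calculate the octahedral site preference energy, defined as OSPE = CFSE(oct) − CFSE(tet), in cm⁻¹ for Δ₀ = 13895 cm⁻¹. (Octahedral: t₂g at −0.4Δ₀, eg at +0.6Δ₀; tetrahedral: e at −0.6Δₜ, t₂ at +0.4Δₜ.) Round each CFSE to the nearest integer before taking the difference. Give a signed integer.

Group 4 minus oxidation state +3 gives a d¹ configuration for Ti³⁺.
Octahedral high-spin t₂g¹ eg⁰: CFSE = -0.4 × 13895 = -5558 cm⁻¹.
In a tetrahedral site the filling is e¹ t₂⁰: CFSE(tet) = -0.6Δₜ = -0.6 × (4/9)(13895) = -3705 cm⁻¹.
OSPE = CFSE(oct) − CFSE(tet) = -5558 − (-3705) = -1853 cm⁻¹.

-1853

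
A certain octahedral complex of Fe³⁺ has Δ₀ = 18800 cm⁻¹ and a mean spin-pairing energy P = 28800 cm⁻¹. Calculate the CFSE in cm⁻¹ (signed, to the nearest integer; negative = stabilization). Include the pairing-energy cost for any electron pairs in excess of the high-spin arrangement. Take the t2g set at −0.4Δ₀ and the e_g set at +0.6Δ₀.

Group 8 minus oxidation state +3 gives a d⁵ configuration for Fe³⁺.
With Δ₀ < P the complex is high-spin.
Configuration: t2g^3 e_g^2.
Orbital CFSE = 0.0Δ₀ = 0.0 × 18800 = 0 cm⁻¹.
High-spin has no excess pairs, so no pairing correction applies.

0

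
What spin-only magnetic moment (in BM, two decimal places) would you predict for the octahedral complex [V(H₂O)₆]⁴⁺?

H₂O is neutral, so the +4 overall charge sits on V: oxidation state +4.
V is in group 5, so V⁴⁺ is d¹ (5 − 4 = 1).
For octahedral d¹ the high- and low-spin configurations coincide.
Configuration: t₂g¹ eg⁰ → 1 unpaired electron.
μ(spin-only) = √[1(1+2)] = √3 ≈ 1.73 BM.

1.73 BM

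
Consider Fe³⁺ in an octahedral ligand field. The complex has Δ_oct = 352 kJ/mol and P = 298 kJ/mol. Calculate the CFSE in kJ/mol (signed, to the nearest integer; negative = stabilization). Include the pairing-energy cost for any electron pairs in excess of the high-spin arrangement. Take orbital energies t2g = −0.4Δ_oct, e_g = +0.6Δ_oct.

Fe is in group 8, so Fe³⁺ is d⁵ (8 − 3 = 5).
Since Δ_oct = 352 kJ/mol > P = 298 kJ/mol, the complex adopts the low-spin configuration.
Configuration: t2g^5 e_g^0.
Orbital CFSE = -2.0Δ_oct = -2.0 × 352 = -704 kJ/mol.
Excess pairs vs high-spin: 2 − 0 = 2; pairing cost = +596 kJ/mol.
Net CFSE = -704 + 596 = -108 kJ/mol.

-108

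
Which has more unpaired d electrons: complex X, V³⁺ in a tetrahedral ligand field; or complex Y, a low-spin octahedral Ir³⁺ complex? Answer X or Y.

X: V sits in group 5; removing 3 electrons leaves V³⁺ with 5 − 3 = 2 d electrons; Tetrahedral splitting is small, so the complex is high-spin; e² t₂⁰ → 2 unpaired.
Y: Ir is in group 9, so Ir³⁺ is d⁶ (9 − 3 = 6); t₂g⁶ eg⁰ → 0 unpaired.
So X has more unpaired electrons.

X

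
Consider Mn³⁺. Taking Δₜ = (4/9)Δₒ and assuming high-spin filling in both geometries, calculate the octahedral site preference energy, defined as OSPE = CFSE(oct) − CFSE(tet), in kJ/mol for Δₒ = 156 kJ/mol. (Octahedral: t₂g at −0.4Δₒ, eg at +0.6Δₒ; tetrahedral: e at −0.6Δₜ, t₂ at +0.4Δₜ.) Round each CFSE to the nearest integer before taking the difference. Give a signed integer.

Group 7 minus oxidation state +3 gives a d⁴ configuration for Mn³⁺.
Octahedral (high-spin): t₂g³ eg¹, CFSE = 3(−0.4) + 1(+0.6) = -0.6Δₒ = -0.6 × 156 = -94 kJ/mol.
In a tetrahedral site the filling is e² t₂²: CFSE(tet) = -0.4Δₜ = -0.4 × (4/9)(156) = -28 kJ/mol.
OSPE = CFSE(oct) − CFSE(tet) = -94 − (-28) = -66 kJ/mol.

-66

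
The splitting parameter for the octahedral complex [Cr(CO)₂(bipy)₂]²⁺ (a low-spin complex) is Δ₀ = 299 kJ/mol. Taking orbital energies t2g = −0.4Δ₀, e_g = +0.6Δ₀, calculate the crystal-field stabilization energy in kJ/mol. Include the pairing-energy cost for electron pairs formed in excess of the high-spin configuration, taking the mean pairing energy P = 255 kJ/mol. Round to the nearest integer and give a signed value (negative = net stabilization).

-223

Ligand charges: 2×(+0) from CO and 2×(+0) from bipy sum to +0; with overall charge +2, Cr is +2.
Cr²⁺: group 6, so d-count = 6 − 2 = 4.
Configuration: t2g^4 e_g^0.
The orbital stabilization is -1.6Δ₀ = -1.6 × 299 = -478 kJ/mol.
Relative to high-spin t2g^3 e_g^1 (0 paired), the low-spin configuration has 1 additional pair, contributing +1 × 255 = +255 kJ/mol.
Overall CFSE = -478 + 255 = -223 kJ/mol.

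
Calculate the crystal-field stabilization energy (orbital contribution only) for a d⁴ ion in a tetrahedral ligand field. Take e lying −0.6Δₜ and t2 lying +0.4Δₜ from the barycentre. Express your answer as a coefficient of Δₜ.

-0.4 Δₜ

Tetrahedral fields are weak (Δₜ ≈ 4/9 Δₒ), so electrons fill high-spin.
Configuration: e^2 t2^2.
CFSE = 2(-0.6Δₜ) + 2(0.4Δₜ) = -1.2Δₜ + 0.8Δₜ = -0.4Δₜ.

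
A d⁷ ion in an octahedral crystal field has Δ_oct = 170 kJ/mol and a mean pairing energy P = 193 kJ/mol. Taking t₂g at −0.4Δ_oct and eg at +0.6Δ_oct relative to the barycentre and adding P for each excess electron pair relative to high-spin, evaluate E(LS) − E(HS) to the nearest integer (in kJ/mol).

High-spin: t₂g⁵ eg², CFSE = -0.8Δ_oct = -136 kJ/mol.
Low-spin: t₂g⁶ eg¹, orbital CFSE = -1.8Δ_oct = -306 kJ/mol; plus 1 excess pair × P = +193 kJ/mol; total -113 kJ/mol.
The difference is -113 − (-136) = 23 kJ/mol, so high-spin lies lower.

23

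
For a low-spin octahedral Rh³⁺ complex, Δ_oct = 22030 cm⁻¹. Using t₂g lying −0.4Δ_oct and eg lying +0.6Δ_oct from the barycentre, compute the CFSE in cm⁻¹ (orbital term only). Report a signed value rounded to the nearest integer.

-52872

Rh sits in group 9; removing 3 electrons leaves Rh³⁺ with 9 − 3 = 6 d electrons.
Electron filling gives t₂g⁶ eg⁰.
The orbital stabilization is -2.4Δ_oct = -2.4 × 22030 = -52872 cm⁻¹.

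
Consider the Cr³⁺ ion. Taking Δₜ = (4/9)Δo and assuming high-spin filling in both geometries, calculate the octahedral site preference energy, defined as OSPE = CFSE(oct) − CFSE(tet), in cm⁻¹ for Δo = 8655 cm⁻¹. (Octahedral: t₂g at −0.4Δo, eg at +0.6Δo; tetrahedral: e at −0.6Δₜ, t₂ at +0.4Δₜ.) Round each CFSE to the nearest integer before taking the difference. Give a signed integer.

-7309

Group 6 minus oxidation state +3 gives a d³ configuration for Cr³⁺.
Octahedral high-spin t₂g³ eg⁰: CFSE = -1.2 × 8655 = -10386 cm⁻¹.
In a tetrahedral site the filling is e² t₂¹: CFSE(tet) = -0.8Δₜ = -0.8 × (4/9)(8655) = -3077 cm⁻¹.
OSPE = CFSE(oct) − CFSE(tet) = -10386 − (-3077) = -7309 cm⁻¹.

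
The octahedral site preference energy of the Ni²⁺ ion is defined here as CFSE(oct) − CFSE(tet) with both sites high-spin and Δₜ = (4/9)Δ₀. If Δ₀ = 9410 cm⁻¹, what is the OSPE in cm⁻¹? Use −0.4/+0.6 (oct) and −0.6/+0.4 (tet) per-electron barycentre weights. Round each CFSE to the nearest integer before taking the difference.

Ni is in group 10, so Ni²⁺ is d⁸ (10 − 2 = 8).
In an octahedral site d⁸ (HS) is t2g^6 e_g^2, giving CFSE(oct) = -1.2Δ₀ = -11292 cm⁻¹.
Tetrahedral e^4 t2^4 gives -0.8Δₜ = -0.8 × (4/9) × 9410 = -3346 cm⁻¹.
OSPE = CFSE(oct) − CFSE(tet) = -11292 − (-3346) = -7946 cm⁻¹.

-7946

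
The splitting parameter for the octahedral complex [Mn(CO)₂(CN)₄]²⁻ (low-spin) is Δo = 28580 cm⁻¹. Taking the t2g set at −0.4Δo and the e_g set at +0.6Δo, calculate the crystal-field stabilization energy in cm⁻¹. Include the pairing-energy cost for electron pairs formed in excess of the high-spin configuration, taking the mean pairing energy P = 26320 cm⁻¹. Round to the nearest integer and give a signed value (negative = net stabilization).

Ligand charges: 2×(+0) from CO and 4×(-1) from CN⁻ sum to -4; with overall charge -2, Mn is +2.
Mn sits in group 7; removing 2 electrons leaves Mn²⁺ with 7 − 2 = 5 d electrons.
Configuration: t2g^5 e_g^0.
Orbital CFSE = 5(-0.4) + 0(0.6) = -2.0Δo = -2.0 × 28580 = -57160 cm⁻¹.
High-spin d⁵ would be t2g^3 e_g^2 with 0 pairs; low-spin has 2, so 2 excess pairs cost +2P = +52640 cm⁻¹.
Overall CFSE = -57160 + 52640 = -4520 cm⁻¹.

-4520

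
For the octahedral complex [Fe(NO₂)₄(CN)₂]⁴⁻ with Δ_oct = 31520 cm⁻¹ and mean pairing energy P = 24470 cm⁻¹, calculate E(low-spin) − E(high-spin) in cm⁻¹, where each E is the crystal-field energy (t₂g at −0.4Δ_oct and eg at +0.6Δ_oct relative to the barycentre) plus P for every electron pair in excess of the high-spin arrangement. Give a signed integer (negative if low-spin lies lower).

Ligand charges: 4×(-1) from NO₂⁻ and 2×(-1) from CN⁻ sum to -6; with overall charge -4, Fe is +2.
Fe sits in group 8; removing 2 electrons leaves Fe²⁺ with 8 − 2 = 6 d electrons.
High-spin: t₂g⁴ eg², CFSE = -0.4Δ_oct = -12608 cm⁻¹.
Low-spin: t₂g⁶ eg⁰, orbital CFSE = -2.4Δ_oct = -75648 cm⁻¹; plus 2 excess pairs × P = +48940 cm⁻¹; total -26708 cm⁻¹.
Thus E(LS) − E(HS) = -14100 cm⁻¹.

-14100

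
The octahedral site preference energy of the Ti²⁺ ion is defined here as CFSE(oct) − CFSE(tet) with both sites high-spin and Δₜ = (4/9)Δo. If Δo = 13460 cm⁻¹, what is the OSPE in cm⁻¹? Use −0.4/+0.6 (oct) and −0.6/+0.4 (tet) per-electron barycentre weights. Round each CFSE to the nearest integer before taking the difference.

-3589

Ti²⁺: group 4, so d-count = 4 − 2 = 2.
Octahedral high-spin t2g^2 e_g^0: CFSE = -0.8 × 13460 = -10768 cm⁻¹.
In a tetrahedral site the filling is e^2 t2^0: CFSE(tet) = -1.2Δₜ = -1.2 × (4/9)(13460) = -7179 cm⁻¹.
Subtracting, OSPE = -10768 − (-7179) = -3589 cm⁻¹.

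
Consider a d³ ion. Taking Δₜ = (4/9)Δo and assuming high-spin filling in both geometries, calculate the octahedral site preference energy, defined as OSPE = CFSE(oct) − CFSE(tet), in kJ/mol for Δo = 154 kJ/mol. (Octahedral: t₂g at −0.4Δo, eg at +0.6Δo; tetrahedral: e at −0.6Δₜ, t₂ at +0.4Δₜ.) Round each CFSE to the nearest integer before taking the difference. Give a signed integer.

-130

In an octahedral site d³ (HS) is t2g^3 e_g^0, giving CFSE(oct) = -1.2Δo = -185 kJ/mol.
In a tetrahedral site the filling is e^2 t2^1: CFSE(tet) = -0.8Δₜ = -0.8 × (4/9)(154) = -55 kJ/mol.
Subtracting, OSPE = -185 − (-55) = -130 kJ/mol.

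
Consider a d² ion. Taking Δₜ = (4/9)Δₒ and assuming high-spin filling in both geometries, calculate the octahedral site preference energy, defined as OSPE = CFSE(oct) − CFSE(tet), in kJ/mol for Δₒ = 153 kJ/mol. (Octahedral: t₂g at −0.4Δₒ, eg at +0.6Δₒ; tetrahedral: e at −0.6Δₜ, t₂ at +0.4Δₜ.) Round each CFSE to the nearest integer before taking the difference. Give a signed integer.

In an octahedral site d² (HS) is t2g^2 e_g^0, giving CFSE(oct) = -0.8Δₒ = -122 kJ/mol.
Tetrahedral e^2 t2^0 gives -1.2Δₜ = -1.2 × (4/9) × 153 = -82 kJ/mol.
OSPE = -122 − (-82) = -40 kJ/mol.

-40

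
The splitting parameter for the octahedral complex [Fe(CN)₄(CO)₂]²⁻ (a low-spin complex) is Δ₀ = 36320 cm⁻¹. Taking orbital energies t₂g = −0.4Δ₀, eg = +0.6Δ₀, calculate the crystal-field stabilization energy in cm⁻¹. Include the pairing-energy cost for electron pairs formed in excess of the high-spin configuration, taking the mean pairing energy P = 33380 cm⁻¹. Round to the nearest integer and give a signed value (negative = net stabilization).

Ligand charges: 4×(-1) from CN⁻ and 2×(+0) from CO sum to -4; with overall charge -2, Fe is +2.
Group 8 minus oxidation state +2 gives a d⁶ configuration for Fe²⁺.
The d⁶ electrons fill as t₂g⁶ eg⁰.
Orbital CFSE = 6(-0.4) + 0(0.6) = -2.4Δ₀ = -2.4 × 36320 = -87168 cm⁻¹.
Pairing penalty: 3 pairs vs 1 in the high-spin reference → 2 extra × P = 66760 cm⁻¹.
Combining: -87168 + 66760 = -20408 cm⁻¹.

-20408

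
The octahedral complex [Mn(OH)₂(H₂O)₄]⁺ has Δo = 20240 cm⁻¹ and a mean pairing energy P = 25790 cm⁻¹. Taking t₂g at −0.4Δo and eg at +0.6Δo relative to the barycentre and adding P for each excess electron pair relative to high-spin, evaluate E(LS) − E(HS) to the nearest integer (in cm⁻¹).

Ligand charges: 2×(-1) from OH⁻ and 4×(+0) from H₂O sum to -2; with overall charge +1, Mn is +3.
Mn³⁺: group 7, so d-count = 7 − 3 = 4.
High-spin: t₂g³ eg¹, CFSE = -0.6Δo = -12144 cm⁻¹.
Low-spin t₂g⁴ eg⁰ gives -1.6Δo = -32384 cm⁻¹, but forming 1 extra pair costs 1P = 25790 cm⁻¹, so E(LS) = -32384 + 25790 = -6594 cm⁻¹.
Thus E(LS) − E(HS) = 5550 cm⁻¹.

5550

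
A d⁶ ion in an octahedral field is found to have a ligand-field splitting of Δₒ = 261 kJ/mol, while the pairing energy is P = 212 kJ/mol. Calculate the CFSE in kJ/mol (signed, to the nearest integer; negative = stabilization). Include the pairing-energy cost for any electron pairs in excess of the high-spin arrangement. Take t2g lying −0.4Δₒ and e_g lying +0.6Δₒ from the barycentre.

-202

Δₒ > P, so pairing is preferred: the ground state is low-spin.
Filling d⁶ accordingly: t2g^6 e_g^0.
Orbital CFSE = -2.4Δₒ = -2.4 × 261 = -626 kJ/mol.
Excess pairs vs high-spin: 3 − 1 = 2; pairing cost = +424 kJ/mol.
Net CFSE = -626 + 424 = -202 kJ/mol.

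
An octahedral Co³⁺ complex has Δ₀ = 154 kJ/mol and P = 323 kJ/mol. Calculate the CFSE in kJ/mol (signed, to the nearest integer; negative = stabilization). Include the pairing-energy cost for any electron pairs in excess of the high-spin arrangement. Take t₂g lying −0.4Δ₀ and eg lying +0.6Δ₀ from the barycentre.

-62

Co sits in group 9; removing 3 electrons leaves Co³⁺ with 9 − 3 = 6 d electrons.
Here Δ₀ < P (154 < 323), so the high-spin state is favoured.
Configuration: t₂g⁴ eg².
Orbital CFSE = -0.4Δ₀ = -0.4 × 154 = -62 kJ/mol.
High-spin has no excess pairs, so no pairing correction applies.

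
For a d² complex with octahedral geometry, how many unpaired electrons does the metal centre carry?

Configuration: t2g^2 e_g^0, giving 2 unpaired electrons.

2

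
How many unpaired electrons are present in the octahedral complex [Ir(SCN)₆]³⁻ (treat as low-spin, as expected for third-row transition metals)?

0

Each SCN⁻ contributes -1; 6 × (-1) = -6. With overall charge -3, Ir is in the +3 oxidation state.
Ir³⁺: group 9, so d-count = 9 − 3 = 6.
Configuration: t2g^6 e_g^0, giving 0 unpaired electrons.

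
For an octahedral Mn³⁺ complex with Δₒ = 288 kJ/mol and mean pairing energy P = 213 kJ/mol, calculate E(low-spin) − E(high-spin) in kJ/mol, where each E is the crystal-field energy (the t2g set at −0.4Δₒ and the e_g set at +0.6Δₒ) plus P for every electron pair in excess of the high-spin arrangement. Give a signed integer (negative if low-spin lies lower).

Group 7 minus oxidation state +3 gives a d⁴ configuration for Mn³⁺.
High-spin: t2g^3 e_g^1, CFSE = -0.6Δₒ = -173 kJ/mol.
Low-spin: t2g^4 e_g^0, orbital CFSE = -1.6Δₒ = -461 kJ/mol; plus 1 excess pair × P = +213 kJ/mol; total -248 kJ/mol.
Thus E(LS) − E(HS) = -75 kJ/mol.

-75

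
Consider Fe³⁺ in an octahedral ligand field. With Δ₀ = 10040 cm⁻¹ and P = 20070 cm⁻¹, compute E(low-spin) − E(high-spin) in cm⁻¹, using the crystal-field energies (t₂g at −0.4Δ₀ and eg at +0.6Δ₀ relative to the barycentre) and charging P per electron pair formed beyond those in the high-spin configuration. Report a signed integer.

Fe³⁺: group 8, so d-count = 8 − 3 = 5.
In the high-spin limit (t₂g³ eg²) the orbital term is 0.0Δ₀ = 0 cm⁻¹, with no excess pairing.
Low-spin t₂g⁵ eg⁰ gives -2.0Δ₀ = -20080 cm⁻¹, but forming 2 extra pairs costs 2P = 40140 cm⁻¹, so E(LS) = -20080 + 40140 = 20060 cm⁻¹.
E(LS) − E(HS) = 20060 − (0) = 20060 cm⁻¹.

20060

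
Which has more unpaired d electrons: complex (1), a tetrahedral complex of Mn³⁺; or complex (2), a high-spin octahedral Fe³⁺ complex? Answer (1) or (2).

(2)

(1): Mn³⁺: group 7, so d-count = 7 − 3 = 4; Tetrahedral splitting is small, so the complex is high-spin; e^2 t2^2 → 4 unpaired.
(2): Group 8 minus oxidation state +3 gives a d⁵ configuration for Fe³⁺; t₂g³ eg² → 5 unpaired.
So (2) has more unpaired electrons.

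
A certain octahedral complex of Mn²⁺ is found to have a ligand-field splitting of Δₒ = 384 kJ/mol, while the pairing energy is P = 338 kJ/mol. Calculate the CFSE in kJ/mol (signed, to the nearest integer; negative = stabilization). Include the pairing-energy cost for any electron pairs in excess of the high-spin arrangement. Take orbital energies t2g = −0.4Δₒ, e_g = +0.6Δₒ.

Group 7 minus oxidation state +2 gives a d⁵ configuration for Mn²⁺.
Here Δₒ > P (384 > 338), so the low-spin state is favoured.
Configuration: t2g^5 e_g^0.
Orbital CFSE = -2.0Δₒ = -2.0 × 384 = -768 kJ/mol.
Excess pairs vs high-spin: 2 − 0 = 2; pairing cost = +676 kJ/mol.
Net CFSE = -768 + 676 = -92 kJ/mol.

-92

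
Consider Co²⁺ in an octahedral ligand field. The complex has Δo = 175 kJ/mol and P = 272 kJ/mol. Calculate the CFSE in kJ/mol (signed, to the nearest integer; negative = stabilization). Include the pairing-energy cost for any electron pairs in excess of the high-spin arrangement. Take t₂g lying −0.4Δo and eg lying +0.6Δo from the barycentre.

-140

Co²⁺: group 9, so d-count = 9 − 2 = 7.
With Δo < P the complex is high-spin.
That gives t₂g⁵ eg².
Orbital CFSE = -0.8Δo = -0.8 × 175 = -140 kJ/mol.
High-spin has no excess pairs, so no pairing correction applies.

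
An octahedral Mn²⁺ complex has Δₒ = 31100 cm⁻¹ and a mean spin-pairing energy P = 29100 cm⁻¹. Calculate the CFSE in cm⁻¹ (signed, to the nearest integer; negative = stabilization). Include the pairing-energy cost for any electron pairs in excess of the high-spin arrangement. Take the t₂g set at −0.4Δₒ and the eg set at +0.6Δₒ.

-4000

Mn²⁺: group 7, so d-count = 7 − 2 = 5.
With Δₒ > P the complex is low-spin.
Configuration: t₂g⁵ eg⁰.
Orbital CFSE = -2.0Δₒ = -2.0 × 31100 = -62200 cm⁻¹.
Excess pairs vs high-spin: 2 − 0 = 2; pairing cost = +58200 cm⁻¹.
Net CFSE = -62200 + 58200 = -4000 cm⁻¹.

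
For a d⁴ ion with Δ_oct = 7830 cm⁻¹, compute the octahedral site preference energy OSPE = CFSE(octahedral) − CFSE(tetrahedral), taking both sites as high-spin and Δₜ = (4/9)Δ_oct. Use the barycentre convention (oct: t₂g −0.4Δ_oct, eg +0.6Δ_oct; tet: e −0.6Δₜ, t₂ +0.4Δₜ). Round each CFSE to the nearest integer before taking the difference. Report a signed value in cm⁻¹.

Octahedral (high-spin): t₂g³ eg¹, CFSE = 3(−0.4) + 1(+0.6) = -0.6Δ_oct = -0.6 × 7830 = -4698 cm⁻¹.
In a tetrahedral site the filling is e² t₂²: CFSE(tet) = -0.4Δₜ = -0.4 × (4/9)(7830) = -1392 cm⁻¹.
Subtracting, OSPE = -4698 − (-1392) = -3306 cm⁻¹.

-3306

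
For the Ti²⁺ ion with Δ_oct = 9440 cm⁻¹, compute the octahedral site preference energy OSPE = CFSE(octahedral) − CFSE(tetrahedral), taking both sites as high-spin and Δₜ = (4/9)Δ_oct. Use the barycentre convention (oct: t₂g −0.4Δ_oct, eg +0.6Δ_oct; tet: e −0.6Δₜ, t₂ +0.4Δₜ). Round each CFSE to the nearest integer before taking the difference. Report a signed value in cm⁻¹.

Ti²⁺: group 4, so d-count = 4 − 2 = 2.
In an octahedral site d² (HS) is t₂g² eg⁰, giving CFSE(oct) = -0.8Δ_oct = -7552 cm⁻¹.
In a tetrahedral site the filling is e² t₂⁰: CFSE(tet) = -1.2Δₜ = -1.2 × (4/9)(9440) = -5035 cm⁻¹.
OSPE = -7552 − (-5035) = -2517 cm⁻¹.

-2517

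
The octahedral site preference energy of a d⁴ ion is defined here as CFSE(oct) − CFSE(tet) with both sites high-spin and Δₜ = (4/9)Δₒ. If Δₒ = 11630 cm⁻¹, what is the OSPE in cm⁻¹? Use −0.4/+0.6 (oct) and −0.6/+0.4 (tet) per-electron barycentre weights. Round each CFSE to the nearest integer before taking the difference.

Octahedral high-spin t₂g³ eg¹: CFSE = -0.6 × 11630 = -6978 cm⁻¹.
Tetrahedral e² t₂² gives -0.4Δₜ = -0.4 × (4/9) × 11630 = -2068 cm⁻¹.
OSPE = CFSE(oct) − CFSE(tet) = -6978 − (-2068) = -4910 cm⁻¹.

-4910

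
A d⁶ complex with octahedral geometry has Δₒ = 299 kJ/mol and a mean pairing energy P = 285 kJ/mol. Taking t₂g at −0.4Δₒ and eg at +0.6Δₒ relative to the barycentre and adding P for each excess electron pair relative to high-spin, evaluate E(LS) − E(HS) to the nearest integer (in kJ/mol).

High-spin: t₂g⁴ eg², CFSE = -0.4Δₒ = -120 kJ/mol.
Low-spin: t₂g⁶ eg⁰, orbital CFSE = -2.4Δₒ = -718 kJ/mol; plus 2 excess pairs × P = +570 kJ/mol; total -148 kJ/mol.
The difference is -148 − (-120) = -28 kJ/mol, so low-spin lies lower.

-28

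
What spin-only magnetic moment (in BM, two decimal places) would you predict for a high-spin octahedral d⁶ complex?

4.90 BM

Configuration: t₂g⁴ eg² → 4 unpaired electrons.
μ(spin-only) = √[4(4+2)] = √24 ≈ 4.90 BM.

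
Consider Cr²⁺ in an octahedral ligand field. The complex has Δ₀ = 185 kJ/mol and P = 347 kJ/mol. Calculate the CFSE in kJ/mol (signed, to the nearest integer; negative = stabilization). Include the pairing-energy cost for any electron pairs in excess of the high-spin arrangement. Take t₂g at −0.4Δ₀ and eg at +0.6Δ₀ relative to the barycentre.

-111

Cr is in group 6, so Cr²⁺ is d⁴ (6 − 2 = 4).
Here Δ₀ < P (185 < 347), so the high-spin state is favoured.
Filling d⁴ accordingly: t₂g³ eg¹.
Orbital CFSE = -0.6Δ₀ = -0.6 × 185 = -111 kJ/mol.
High-spin has no excess pairs, so no pairing correction applies.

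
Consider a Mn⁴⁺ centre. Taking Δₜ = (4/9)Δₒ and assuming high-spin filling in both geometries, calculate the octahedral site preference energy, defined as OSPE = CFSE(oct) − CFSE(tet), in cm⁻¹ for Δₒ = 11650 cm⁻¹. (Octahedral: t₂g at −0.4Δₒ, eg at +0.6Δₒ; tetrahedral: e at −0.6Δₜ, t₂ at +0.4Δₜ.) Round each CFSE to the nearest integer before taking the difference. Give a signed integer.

Mn sits in group 7; removing 4 electrons leaves Mn⁴⁺ with 7 − 4 = 3 d electrons.
Octahedral (high-spin): t2g^3 e_g^0, CFSE = 3(−0.4) + 0(+0.6) = -1.2Δₒ = -1.2 × 11650 = -13980 cm⁻¹.
In a tetrahedral site the filling is e^2 t2^1: CFSE(tet) = -0.8Δₜ = -0.8 × (4/9)(11650) = -4142 cm⁻¹.
OSPE = -13980 − (-4142) = -9838 cm⁻¹.

-9838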